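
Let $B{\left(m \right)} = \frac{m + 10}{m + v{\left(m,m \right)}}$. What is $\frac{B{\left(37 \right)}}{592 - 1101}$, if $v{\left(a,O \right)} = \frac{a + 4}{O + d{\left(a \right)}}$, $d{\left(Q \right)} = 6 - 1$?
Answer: $- \frac{1974}{811855} \approx -0.0024315$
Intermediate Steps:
$d{\left(Q \right)} = 5$ ($d{\left(Q \right)} = 6 - 1 = 5$)
$v{\left(a,O \right)} = \frac{4 + a}{5 + O}$ ($v{\left(a,O \right)} = \frac{a + 4}{O + 5} = \frac{4 + a}{5 + O}$)
$B{\left(m \right)} = \frac{10 + m}{m + \frac{4 + m}{5 + m}}$ ($B{\left(m \right)} = \frac{m + 10}{m + \frac{4 + m}{5 + m}} = \frac{10 + m}{m + \frac{4 + m}{5 + m}}$)
$\frac{B{\left(37 \right)}}{592 - 1101} = \frac{\frac{1}{4 + 37 + 37 \left(5 + 37\right)} \left(5 + 37\right) \left(10 + 37\right)}{592 - 1101} = \frac{\frac{1}{4 + 37 + 37 \cdot 42} \cdot 42 \cdot 47}{-509} = - \frac{\frac{1}{4 + 37 + 1554} \cdot 42 \cdot 47}{509} = - \frac{\frac{1}{1595} \cdot 42 \cdot 47}{509} = \left(- \frac{1}{509}\right) \frac{1974}{1595} = - \frac{1974}{811855}$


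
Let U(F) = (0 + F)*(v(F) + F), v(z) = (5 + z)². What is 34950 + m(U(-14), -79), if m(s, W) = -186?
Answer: 34764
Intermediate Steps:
U(F) = F*(F + (5 + F)²) (U(F) = (0 + F)*((5 + F)² + F) = F*(F + (5 + F)²))
34950 + m(U(-14), -79) = 34950 - 186 = 34764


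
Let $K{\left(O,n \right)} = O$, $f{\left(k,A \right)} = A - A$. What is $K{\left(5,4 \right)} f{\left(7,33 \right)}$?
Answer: $0$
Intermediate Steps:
$f{\left(k,A \right)} = 0$
$K{\left(5,4 \right)} f{\left(7,33 \right)} = 5 \cdot 0 = 0$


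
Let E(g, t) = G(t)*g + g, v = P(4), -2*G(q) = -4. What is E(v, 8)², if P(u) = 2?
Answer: 36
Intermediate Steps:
G(q) = 2 (G(q) = -½*(-4) = 2)
v = 2
E(g, t) = 3*g (E(g, t) = 2*g + g = 3*g)
E(v, 8)² = (3*2)² = 6² = 36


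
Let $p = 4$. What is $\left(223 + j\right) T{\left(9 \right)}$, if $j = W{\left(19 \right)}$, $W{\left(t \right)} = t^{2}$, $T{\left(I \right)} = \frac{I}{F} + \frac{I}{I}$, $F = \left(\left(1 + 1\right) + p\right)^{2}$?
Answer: $730$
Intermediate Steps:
$F = 36$ ($F = \left(\left(1 + 1\right) + 4\right)^{2} = \left(2 + 4\right)^{2} = 6^{2} = 36$)
$T{\left(I \right)} = 1 + \frac{I}{36}$ ($T{\left(I \right)} = \frac{I}{36} + \frac{I}{I} = I \frac{1}{36} + 1 = \frac{I}{36} + 1 = 1 + \frac{I}{36}$)
$j = 361$ ($j = 19^{2} = 361$)
$\left(223 + j\right) T{\left(9 \right)} = \left(223 + 361\right) \left(1 + \frac{1}{36} \cdot 9\right) = 584 \left(1 + \frac{1}{4}\right) = 584 \cdot \frac{5}{4} = 730$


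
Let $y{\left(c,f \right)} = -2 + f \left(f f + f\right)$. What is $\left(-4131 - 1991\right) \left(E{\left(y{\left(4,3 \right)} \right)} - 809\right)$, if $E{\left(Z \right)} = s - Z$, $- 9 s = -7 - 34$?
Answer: $\frac{46196612}{9} \approx 5.133 \cdot 10^{6}$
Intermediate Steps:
$y{\left(c,f \right)} = -2 + f \left(f + f^{2}\right)$ ($y{\left(c,f \right)} = -2 + f \left(f^{2} + f\right) = -2 + f \left(f + f^{2}\right)$)
$s = \frac{41}{9}$ ($s = - \frac{-7 - 34}{9} = \left(- \frac{1}{9}\right) \left(-41\right) = \frac{41}{9} \approx 4.5556$)
$E{\left(Z \right)} = \frac{41}{9} - Z$
$\left(-4131 - 1991\right) \left(E{\left(y{\left(4,3 \right)} \right)} - 809\right) = \left(-4131 - 1991\right) \left(\left(\frac{41}{9} - \left(-2 + 3^{2} + 3^{3}\right)\right) - 809\right) = - 6122 \left(\left(\frac{41}{9} - \left(-2 + 9 + 27\right)\right) - 809\right) = - 6122 \left(\left(\frac{41}{9} - 34\right) - 809\right) = - 6122 \left(- \frac{265}{9} - 809\right) = \left(-6122\right) \left(- \frac{7546}{9}\right) = \frac{46196612}{9}$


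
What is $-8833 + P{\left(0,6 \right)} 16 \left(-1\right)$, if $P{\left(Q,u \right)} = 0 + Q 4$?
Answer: $-8833$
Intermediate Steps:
$P{\left(Q,u \right)} = 4 Q$ ($P{\left(Q,u \right)} = 0 + 4 Q = 4 Q$)
$-8833 + P{\left(0,6 \right)} 16 \left(-1\right) = -8833 + 4 \cdot 0 \cdot 16 \left(-1\right) = -8833 + 0 \cdot 16 \left(-1\right) = -8833 + 0 \left(-1\right) = -8833 + 0 = -8833$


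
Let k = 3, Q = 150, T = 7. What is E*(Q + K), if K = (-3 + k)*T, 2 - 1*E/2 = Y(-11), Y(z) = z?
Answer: 3900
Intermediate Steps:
E = 26 (E = 4 - 2*(-11) = 4 + 22 = 26)
K = 0 (K = (-3 + 3)*7 = 0*7 = 0)
E*(Q + K) = 26*(150 + 0) = 26*150 = 3900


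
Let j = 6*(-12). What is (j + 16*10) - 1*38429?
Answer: -38341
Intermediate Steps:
j = -72
(j + 16*10) - 1*38429 = (-72 + 16*10) - 1*38429 = (-72 + 160) - 38429 = 88 - 38429 = -38341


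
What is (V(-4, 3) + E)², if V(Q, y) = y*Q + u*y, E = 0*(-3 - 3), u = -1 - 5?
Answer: 900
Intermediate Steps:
u = -6
E = 0 (E = 0*(-6) = 0)
V(Q, y) = -6*y + Q*y (V(Q, y) = y*Q - 6*y = Q*y - 6*y = -6*y + Q*y)
(V(-4, 3) + E)² = (3*(-6 - 4) + 0)² = (3*(-10) + 0)² = (-30 + 0)² = (-30)² = 900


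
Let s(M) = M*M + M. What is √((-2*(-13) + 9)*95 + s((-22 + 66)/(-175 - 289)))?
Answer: √44740045/116 ≈ 57.662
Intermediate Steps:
s(M) = M + M² (s(M) = M² + M = M + M²)
√((-2*(-13) + 9)*95 + s((-22 + 66)/(-175 - 289))) = √((-2*(-13) + 9)*95 + ((-22 + 66)/(-175 - 289))*(1 + (-22 + 66)/(-175 - 289))) = √((26 + 9)*95 + (44/(-464))*(1 + 44/(-464))) = √(35*95 + (44*(-1/464))*(1 + 44*(-1/464))) = √(3325 - 11*(1 - 11/116)/116) = √(3325 - 11/116*105/116) = √(3325 - 1155/13456) = √(44740045/13456) = √44740045/116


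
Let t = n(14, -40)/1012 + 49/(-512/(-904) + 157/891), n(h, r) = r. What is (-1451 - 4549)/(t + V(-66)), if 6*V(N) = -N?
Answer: -7093329375/90968156 ≈ -77.976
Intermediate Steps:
V(N) = -N/6 (V(N) = (-N)/6 = -N/6)
t = 1247419501/18915545 (t = -40/1012 + 49/(-512/(-904) + 157/891) = -40*1/1012 + 49/(-512*(-1/904) + 157*(1/891)) = -10/253 + 49/(64/113 + 157/891) = -10/253 + 49/(74765/100683) = -10/253 + 49*(100683/74765) = -10/253 + 4933467/74765 = 1247419501/18915545 ≈ 65.947)
(-1451 - 4549)/(t + V(-66)) = (-1451 - 4549)/(1247419501/18915545 - 1/6*(-66)) = -6000/(1247419501/18915545 + 11) = -6000/1455490496/18915545 = -6000*18915545/1455490496 = -7093329375/90968156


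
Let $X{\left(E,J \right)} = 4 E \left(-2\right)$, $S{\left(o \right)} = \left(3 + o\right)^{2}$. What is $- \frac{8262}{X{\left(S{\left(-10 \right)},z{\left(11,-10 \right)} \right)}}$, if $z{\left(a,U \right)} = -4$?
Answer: $\frac{4131}{196} \approx 21.077$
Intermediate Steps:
$X{\left(E,J \right)} = - 8 E$
$- \frac{8262}{X{\left(S{\left(-10 \right)},z{\left(11,-10 \right)} \right)}} = - \frac{8262}{\left(-8\right) \left(3 - 10\right)^{2}} = - \frac{8262}{\left(-8\right) \left(-7\right)^{2}} = - \frac{8262}{\left(-8\right) 49} = - \frac{8262}{-392} = \left(-8262\right) \left(- \frac{1}{392}\right) = \frac{4131}{196}$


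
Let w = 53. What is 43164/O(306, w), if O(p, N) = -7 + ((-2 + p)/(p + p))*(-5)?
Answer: -6604092/1451 ≈ -4551.4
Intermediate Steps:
O(p, N) = -7 - 5*(-2 + p)/(2*p) (O(p, N) = -7 + ((-2 + p)/((2*p)))*(-5) = -7 + ((-2 + p)*(1/(2*p)))*(-5) = -7 + ((-2 + p)/(2*p))*(-5) = -7 - 5*(-2 + p)/(2*p))
43164/O(306, w) = 43164/(-19/2 + 5/306) = 43164/(-1451/153) = 43164*(-153/1451) = -6604092/1451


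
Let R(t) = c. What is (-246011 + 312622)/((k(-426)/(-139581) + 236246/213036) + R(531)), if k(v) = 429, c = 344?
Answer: 2821552568038/14618221743 ≈ 193.02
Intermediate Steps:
R(t) = 344
(-246011 + 312622)/((k(-426)/(-139581) + 236246/213036) + R(531)) = (-246011 + 312622)/((429/(-139581) + 236246/213036) + 344) = 66611/((429*(-1/139581) + 236246*(1/213036)) + 344) = 66611/((-11/3579 + 118123/106518) + 344) = 66611/(46843391/42358658 + 344) = 66611/(14618221743/42358658) = 66611*(42358658/14618221743) = 2821552568038/14618221743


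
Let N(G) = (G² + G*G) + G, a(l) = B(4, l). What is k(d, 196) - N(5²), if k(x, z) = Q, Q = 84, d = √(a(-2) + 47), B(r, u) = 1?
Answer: -1191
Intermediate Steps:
a(l) = 1
d = 4*√3 (d = √(1 + 47) = √48 = 4*√3 ≈ 6.9282)
k(x, z) = 84
N(G) = G + 2*G² (N(G) = (G² + G²) + G = 2*G² + G = G + 2*G²)
k(d, 196) - N(5²) = 84 - 5²*(1 + 2*5²) = 84 - 25*(1 + 2*25) = 84 - 25*(1 + 50) = 84 - 25*51 = 84 - 1*1275 = 84 - 1275 = -1191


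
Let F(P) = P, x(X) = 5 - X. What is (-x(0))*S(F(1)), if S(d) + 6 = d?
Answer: 25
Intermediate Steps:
S(d) = -6 + d
(-x(0))*S(F(1)) = (-(5 - 1*0))*(-6 + 1) = -(5 + 0)*(-5) = -1*5*(-5) = -5*(-5) = 25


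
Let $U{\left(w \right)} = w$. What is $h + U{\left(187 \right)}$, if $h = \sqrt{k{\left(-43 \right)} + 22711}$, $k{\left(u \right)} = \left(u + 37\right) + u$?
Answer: $187 + 3 \sqrt{2518} \approx 337.54$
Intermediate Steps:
$k{\left(u \right)} = 37 + 2 u$ ($k{\left(u \right)} = \left(37 + u\right) + u = 37 + 2 u$)
$h = 3 \sqrt{2518}$ ($h = \sqrt{\left(37 + 2 \left(-43\right)\right) + 22711} = \sqrt{\left(37 - 86\right) + 22711} = \sqrt{-49 + 22711} = \sqrt{22662} = 3 \sqrt{2518} \approx 150.54$)
$h + U{\left(187 \right)} = 3 \sqrt{2518} + 187 = 187 + 3 \sqrt{2518}$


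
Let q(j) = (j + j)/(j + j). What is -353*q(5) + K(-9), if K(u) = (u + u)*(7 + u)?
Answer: -317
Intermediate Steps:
K(u) = 2*u*(7 + u) (K(u) = (2*u)*(7 + u) = 2*u*(7 + u))
q(j) = 1 (q(j) = (2*j)/((2*j)) = (2*j)*(1/(2*j)) = 1)
-353*q(5) + K(-9) = -353*1 + 2*(-9)*(7 - 9) = -353 + 2*(-9)*(-2) = -353 + 36 = -317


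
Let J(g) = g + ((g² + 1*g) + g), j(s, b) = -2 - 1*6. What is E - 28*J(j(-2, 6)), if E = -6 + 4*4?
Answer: -1110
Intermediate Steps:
E = 10 (E = -6 + 16 = 10)
j(s, b) = -8 (j(s, b) = -2 - 6 = -8)
J(g) = g² + 3*g (J(g) = g + ((g² + g) + g) = g + ((g + g²) + g) = g + (g² + 2*g) = g² + 3*g)
E - 28*J(j(-2, 6)) = 10 - (-224)*(3 - 8) = 10 - (-224)*(-5) = 10 - 28*40 = 10 - 1120 = -1110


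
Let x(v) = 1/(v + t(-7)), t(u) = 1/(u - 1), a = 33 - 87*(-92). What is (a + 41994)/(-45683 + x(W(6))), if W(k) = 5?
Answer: -1951209/1781629 ≈ -1.0952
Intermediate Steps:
a = 8037 (a = 33 + 8004 = 8037)
t(u) = 1/(-1 + u)
x(v) = 1/(-1/8 + v) (x(v) = 1/(v + 1/(-1 - 7)) = 1/(v + 1/(-8)) = 1/(v - 1/8) = 1/(-1/8 + v))
(a + 41994)/(-45683 + x(W(6))) = (8037 + 41994)/(-45683 + 8/(-1 + 8*5)) = 50031/(-45683 + 8/(-1 + 40)) = 50031/(-45683 + 8/39) = 50031/(-1781629/39) = 50031*(-39/1781629) = -1951209/1781629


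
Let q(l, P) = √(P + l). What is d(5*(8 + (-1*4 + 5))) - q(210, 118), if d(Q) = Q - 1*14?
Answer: 31 - 2*√82 ≈ 12.889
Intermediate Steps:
d(Q) = -14 + Q (d(Q) = Q - 14 = -14 + Q)
d(5*(8 + (-1*4 + 5))) - q(210, 118) = (-14 + 5*(8 + (-1*4 + 5))) - √(118 + 210) = (-14 + 5*(8 + (-4 + 5))) - √328 = (-14 + 5*(8 + 1)) - 2*√82 = (-14 + 5*9) - 2*√82 = (-14 + 45) - 2*√82 = 31 - 2*√82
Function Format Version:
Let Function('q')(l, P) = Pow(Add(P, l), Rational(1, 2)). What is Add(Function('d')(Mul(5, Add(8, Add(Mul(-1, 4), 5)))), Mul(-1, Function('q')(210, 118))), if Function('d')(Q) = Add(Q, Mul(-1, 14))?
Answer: Add(31, Mul(-2, Pow(82, Rational(1, 2)))) ≈ 12.889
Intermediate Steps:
Function('d')(Q) = Add(-14, Q) (Function('d')(Q) = Add(Q, -14) = Add(-14, Q))
Add(Function('d')(Mul(5, Add(8, Add(Mul(-1, 4), 5)))), Mul(-1, Function('q')(210, 118))) = Add(Add(-14, Mul(5, Add(8, Add(Mul(-1, 4), 5)))), Mul(-1, Pow(Add(118, 210), Rational(1, 2)))) = Add(Add(-14, Mul(5, Add(8, Add(-4, 5)))), Mul(-1, Pow(328, Rational(1, 2)))) = Add(Add(-14, Mul(5, Add(8, 1))), Mul(-1, Mul(2, Pow(82, Rational(1, 2))))) = Add(Add(-14, Mul(5, 9)), Mul(-2, Pow(82, Rational(1, 2)))) = Add(Add(-14, 45), Mul(-2, Pow(82, Rational(1, 2)))) = Add(31, Mul(-2, Pow(82, Rational(1, 2))))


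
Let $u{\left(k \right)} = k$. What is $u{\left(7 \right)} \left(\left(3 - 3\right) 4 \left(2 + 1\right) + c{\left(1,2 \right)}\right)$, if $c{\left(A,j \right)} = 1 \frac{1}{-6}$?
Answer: $- \frac{7}{6} \approx -1.1667$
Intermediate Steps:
$c{\left(A,j \right)} = - \frac{1}{6}$ ($c{\left(A,j \right)} = 1 \left(- \frac{1}{6}\right) = - \frac{1}{6}$)
$u{\left(7 \right)} \left(\left(3 - 3\right) 4 \left(2 + 1\right) + c{\left(1,2 \right)}\right) = 7 \left(\left(3 - 3\right) 4 \left(2 + 1\right) - \frac{1}{6}\right) = 7 \left(0 \cdot 4 \cdot 3 - \frac{1}{6}\right) = 7 \left(0 \cdot 3 - \frac{1}{6}\right) = 7 \left(0 - \frac{1}{6}\right) = 7 \left(- \frac{1}{6}\right) = - \frac{7}{6}$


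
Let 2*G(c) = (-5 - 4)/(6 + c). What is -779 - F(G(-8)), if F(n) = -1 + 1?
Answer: -779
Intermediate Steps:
G(c) = -9/(2*(6 + c)) (G(c) = ((-5 - 4)/(6 + c))/2 = (-9/(6 + c))/2 = -9/(2*(6 + c)))
F(n) = 0
-779 - F(G(-8)) = -779 - 1*0 = -779 + 0 = -779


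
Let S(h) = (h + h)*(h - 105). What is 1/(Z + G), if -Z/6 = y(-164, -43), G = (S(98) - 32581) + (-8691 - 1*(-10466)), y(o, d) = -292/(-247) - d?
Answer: -247/8013444 ≈ -3.0823e-5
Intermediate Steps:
S(h) = 2*h*(-105 + h) (S(h) = (2*h)*(-105 + h) = 2*h*(-105 + h))
y(o, d) = 292/247 - d (y(o, d) = -292*(-1/247) - d = 292/247 - d)
G = -32178 (G = (2*98*(-105 + 98) - 32581) + (-8691 - 1*(-10466)) = (2*98*(-7) - 32581) + (-8691 + 10466) = (-1372 - 32581) + 1775 = -33953 + 1775 = -32178)
Z = -65478/247 (Z = -6*(292/247 - 1*(-43)) = -6*(292/247 + 43) = -6*10913/247 = -65478/247 ≈ -265.09)
1/(Z + G) = 1/(-65478/247 - 32178) = 1/(-8013444/247) = -247/8013444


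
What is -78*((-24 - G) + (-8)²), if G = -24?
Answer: -4992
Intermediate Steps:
-78*((-24 - G) + (-8)²) = -78*((-24 - 1*(-24)) + (-8)²) = -78*((-24 + 24) + 64) = -78*(0 + 64) = -78*64 = -4992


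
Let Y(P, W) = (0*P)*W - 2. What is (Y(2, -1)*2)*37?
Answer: -148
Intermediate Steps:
Y(P, W) = -2 (Y(P, W) = 0*W - 2 = 0 - 2 = -2)
(Y(2, -1)*2)*37 = -2*2*37 = -4*37 = -148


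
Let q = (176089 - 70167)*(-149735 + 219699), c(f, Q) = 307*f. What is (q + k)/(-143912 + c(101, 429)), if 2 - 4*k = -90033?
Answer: -253358951/3860 ≈ -65637.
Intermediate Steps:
k = 90035/4 (k = ½ - ¼*(-90033) = ½ + 90033/4 = 90035/4 ≈ 22509.)
q = 7410726808 (q = 105922*69964 = 7410726808)
(q + k)/(-143912 + c(101, 429)) = (7410726808 + 90035/4)/(-143912 + 307*101) = 29642997267/(4*(-143912 + 31007)) = (29642997267/4)/(-112905) = (29642997267/4)*(-1/112905) = -253358951/3860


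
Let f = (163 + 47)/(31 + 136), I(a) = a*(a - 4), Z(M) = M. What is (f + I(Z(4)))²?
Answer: 44100/27889 ≈ 1.5813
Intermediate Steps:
I(a) = a*(-4 + a)
f = 210/167 ≈ 1.2575
(f + I(Z(4)))² = (210/167 + 4*(-4 + 4))² = (210/167 + 4*0)² = (210/167 + 0)² = (210/167)² = 44100/27889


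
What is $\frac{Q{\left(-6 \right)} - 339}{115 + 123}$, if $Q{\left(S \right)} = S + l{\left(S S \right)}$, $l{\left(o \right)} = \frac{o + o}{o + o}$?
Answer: $- \frac{172}{119} \approx -1.4454$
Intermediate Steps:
$l{\left(o \right)} = 1$ ($l{\left(o \right)} = \frac{2 o}{2 o} = 2 o \frac{1}{2 o} = 1$)
$Q{\left(S \right)} = 1 + S$ ($Q{\left(S \right)} = S + 1 = 1 + S$)
$\frac{Q{\left(-6 \right)} - 339}{115 + 123} = \frac{\left(1 - 6\right) - 339}{115 + 123} = \frac{-5 - 339}{238} = \left(-344\right) \frac{1}{238} = - \frac{172}{119}$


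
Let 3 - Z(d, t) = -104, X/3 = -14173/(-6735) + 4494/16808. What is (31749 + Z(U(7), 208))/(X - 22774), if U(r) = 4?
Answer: -601026514880/429542359083 ≈ -1.3992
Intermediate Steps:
X = 134243437/18866980 (X = 3*(-14173/(-6735) + 4494/16808) = 3*(-14173*(-1/6735) + 4494*(1/16808)) = 3*(14173/6735 + 2247/8404) = 3*(134243437/56600940) = 134243437/18866980 ≈ 7.1153)
Z(d, t) = 107 (Z(d, t) = 3 - 1*(-104) = 3 + 104 = 107)
(31749 + Z(U(7), 208))/(X - 22774) = (31749 + 107)/(134243437/18866980 - 22774) = 31856/(-429542359083/18866980) = 31856*(-18866980/429542359083) = -601026514880/429542359083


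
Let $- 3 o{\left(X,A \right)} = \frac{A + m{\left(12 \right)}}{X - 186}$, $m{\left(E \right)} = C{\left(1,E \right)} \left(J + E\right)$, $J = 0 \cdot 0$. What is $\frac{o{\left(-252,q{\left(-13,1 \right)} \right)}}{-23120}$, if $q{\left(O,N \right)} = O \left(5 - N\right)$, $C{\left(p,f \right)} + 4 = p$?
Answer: $\frac{11}{3797460} \approx 2.8967 \cdot 10^{-6}$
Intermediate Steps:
$C{\left(p,f \right)} = -4 + p$
$J = 0$
$m{\left(E \right)} = - 3 E$ ($m{\left(E \right)} = \left(-4 + 1\right) \left(0 + E\right) = - 3 E$)
$o{\left(X,A \right)} = - \frac{-36 + A}{3 \left(-186 + X\right)}$ ($o{\left(X,A \right)} = - \frac{\left(A - 36\right) \frac{1}{X - 186}}{3} = - \frac{\left(A - 36\right) \frac{1}{-186 + X}}{3} = - \frac{\left(-36 + A\right) \frac{1}{-186 + X}}{3} = - \frac{\frac{1}{-186 + X} \left(-36 + A\right)}{3} = - \frac{-36 + A}{3 \left(-186 + X\right)}$)
$\frac{o{\left(-252,q{\left(-13,1 \right)} \right)}}{-23120} = \frac{\frac{1}{3} \frac{1}{-186 - 252} \left(36 - - 13 \left(5 - 1\right)\right)}{-23120} = \frac{36 - - 13 \left(5 - 1\right)}{3 \left(-438\right)} \left(- \frac{1}{23120}\right) = \frac{1}{3} \left(- \frac{1}{438}\right) \left(36 - \left(-13\right) 4\right) \left(- \frac{1}{23120}\right) = \frac{1}{3} \left(- \frac{1}{438}\right) \left(36 - -52\right) \left(- \frac{1}{23120}\right) = \frac{1}{3} \left(- \frac{1}{438}\right) \left(36 + 52\right) \left(- \frac{1}{23120}\right) = \frac{1}{3} \left(- \frac{1}{438}\right) 88 \left(- \frac{1}{23120}\right) = \left(- \frac{44}{657}\right) \left(- \frac{1}{23120}\right) = \frac{11}{3797460}$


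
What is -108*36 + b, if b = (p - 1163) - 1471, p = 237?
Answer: -6285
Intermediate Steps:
b = -2397 (b = (237 - 1163) - 1471 = -926 - 1471 = -2397)
-108*36 + b = -108*36 - 2397 = -3888 - 2397 = -6285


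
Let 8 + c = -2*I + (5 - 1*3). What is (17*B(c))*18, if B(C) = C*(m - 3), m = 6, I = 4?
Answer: -12852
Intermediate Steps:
c = -14 (c = -8 + (-2*4 + (5 - 1*3)) = -8 + (-8 + (5 - 3)) = -8 + (-8 + 2) = -8 - 6 = -14)
B(C) = 3*C (B(C) = C*(6 - 3) = C*3 = 3*C)
(17*B(c))*18 = (17*(3*(-14)))*18 = (17*(-42))*18 = -714*18 = -12852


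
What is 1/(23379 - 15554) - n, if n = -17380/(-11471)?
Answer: -135987029/89760575 ≈ -1.5150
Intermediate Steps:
n = 17380/11471 (n = -17380*(-1/11471) = 17380/11471 ≈ 1.5151)
1/(23379 - 15554) - n = 1/(23379 - 15554) - 1*17380/11471 = 1/7825 - 17380/11471 = -135987029/89760575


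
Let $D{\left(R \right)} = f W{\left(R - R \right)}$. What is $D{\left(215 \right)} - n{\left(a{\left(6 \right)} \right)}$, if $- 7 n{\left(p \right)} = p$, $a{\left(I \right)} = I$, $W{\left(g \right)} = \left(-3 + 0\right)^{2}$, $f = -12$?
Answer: $- \frac{750}{7} \approx -107.14$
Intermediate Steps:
$W{\left(g \right)} = 9$ ($W{\left(g \right)} = \left(-3\right)^{2} = 9$)
$D{\left(R \right)} = -108$ ($D{\left(R \right)} = \left(-12\right) 9 = -108$)
$n{\left(p \right)} = - \frac{p}{7}$
$D{\left(215 \right)} - n{\left(a{\left(6 \right)} \right)} = -108 - \left(- \frac{1}{7}\right) 6 = -108 - - \frac{6}{7} = -108 + \frac{6}{7} = - \frac{750}{7}$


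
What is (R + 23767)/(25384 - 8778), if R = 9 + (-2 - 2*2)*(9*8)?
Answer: 11672/8303 ≈ 1.4058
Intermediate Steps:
R = -423 (R = 9 + (-2 - 4)*72 = 9 - 6*72 = 9 - 432 = -423)
(R + 23767)/(25384 - 8778) = (-423 + 23767)/(25384 - 8778) = 23344/16606 = 23344*(1/16606) = 11672/8303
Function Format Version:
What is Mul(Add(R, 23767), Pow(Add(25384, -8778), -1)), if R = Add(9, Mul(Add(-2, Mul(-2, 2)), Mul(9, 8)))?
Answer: Rational(11672, 8303) ≈ 1.4058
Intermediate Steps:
R = -423 (R = Add(9, Mul(Add(-2, -4), 72)) = Add(9, Mul(-6, 72)) = Add(9, -432) = -423)
Mul(Add(R, 23767), Pow(Add(25384, -8778), -1)) = Mul(Add(-423, 23767), Pow(Add(25384, -8778), -1)) = Mul(23344, Pow(16606, -1)) = Mul(23344, Rational(1, 16606)) = Rational(11672, 8303)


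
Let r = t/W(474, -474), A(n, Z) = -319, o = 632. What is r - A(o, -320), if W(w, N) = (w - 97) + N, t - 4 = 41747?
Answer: -10808/97 ≈ -111.42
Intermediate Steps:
t = 41751 (t = 4 + 41747 = 41751)
W(w, N) = -97 + N + w (W(w, N) = (-97 + w) + N = -97 + N + w)
r = -41751/97 (r = 41751/(-97 - 474 + 474) = 41751/(-97) = 41751*(-1/97) = -41751/97 ≈ -430.42)
r - A(o, -320) = -41751/97 - 1*(-319) = -41751/97 + 319 = -10808/97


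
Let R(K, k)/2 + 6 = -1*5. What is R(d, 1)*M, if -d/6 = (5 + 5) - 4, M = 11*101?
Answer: -24442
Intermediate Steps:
M = 1111
d = -36 (d = -6*((5 + 5) - 4) = -6*(10 - 4) = -6*6 = -36)
R(K, k) = -22 (R(K, k) = -12 + 2*(-1*5) = -12 + 2*(-5) = -12 - 10 = -22)
R(d, 1)*M = -22*1111 = -24442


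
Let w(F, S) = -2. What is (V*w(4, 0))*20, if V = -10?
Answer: 400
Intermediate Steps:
(V*w(4, 0))*20 = -10*(-2)*20 = 20*20 = 400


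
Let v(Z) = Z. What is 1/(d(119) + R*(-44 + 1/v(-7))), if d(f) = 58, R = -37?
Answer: 7/11839 ≈ 0.00059127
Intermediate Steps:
1/(d(119) + R*(-44 + 1/v(-7))) = 1/(58 - 37*(-44 + 1/(-7))) = 1/(58 - 37*(-44 - 1/7)) = 1/(58 - 37*(-309/7)) = 1/(58 + 11433/7) = 1/(11839/7) = 7/11839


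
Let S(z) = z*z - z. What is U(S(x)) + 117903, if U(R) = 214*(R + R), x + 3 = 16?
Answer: 184671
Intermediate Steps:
x = 13 (x = -3 + 16 = 13)
S(z) = z**2 - z
U(R) = 428*R (U(R) = 214*(2*R) = 428*R)
U(S(x)) + 117903 = 428*(13*(-1 + 13)) + 117903 = 428*(13*12) + 117903 = 428*156 + 117903 = 66768 + 117903 = 184671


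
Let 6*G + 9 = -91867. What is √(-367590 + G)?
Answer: 2*I*√861531/3 ≈ 618.79*I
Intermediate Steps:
G = -45938/3 (G = -3/2 + (⅙)*(-91867) = -3/2 - 91867/6 = -45938/3 ≈ -15313.)
√(-367590 + G) = √(-367590 - 45938/3) = √(-1148708/3) = 2*I*√861531/3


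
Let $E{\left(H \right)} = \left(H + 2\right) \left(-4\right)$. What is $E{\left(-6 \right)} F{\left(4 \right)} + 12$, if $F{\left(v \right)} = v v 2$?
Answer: $524$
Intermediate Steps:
$F{\left(v \right)} = 2 v^{2}$ ($F{\left(v \right)} = v^{2} \cdot 2 = 2 v^{2}$)
$E{\left(H \right)} = -8 - 4 H$ ($E{\left(H \right)} = \left(2 + H\right) \left(-4\right) = -8 - 4 H$)
$E{\left(-6 \right)} F{\left(4 \right)} + 12 = \left(-8 - -24\right) 2 \cdot 4^{2} + 12 = \left(-8 + 24\right) 2 \cdot 16 + 12 = 16 \cdot 32 + 12 = 512 + 12 = 524$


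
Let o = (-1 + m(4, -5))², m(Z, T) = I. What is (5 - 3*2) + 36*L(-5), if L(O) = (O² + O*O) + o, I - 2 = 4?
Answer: 2699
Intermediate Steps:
I = 6 (I = 2 + 4 = 6)
m(Z, T) = 6
o = 25 (o = (-1 + 6)² = 5² = 25)
L(O) = 25 + 2*O² (L(O) = (O² + O*O) + 25 = (O² + O²) + 25 = 2*O² + 25 = 25 + 2*O²)
(5 - 3*2) + 36*L(-5) = (5 - 3*2) + 36*(25 + 2*(-5)²) = (5 - 6) + 36*(25 + 2*25) = -1 + 36*(25 + 50) = -1 + 36*75 = -1 + 2700 = 2699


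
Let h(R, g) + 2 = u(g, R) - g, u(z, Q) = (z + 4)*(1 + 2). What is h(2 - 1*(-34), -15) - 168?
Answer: -188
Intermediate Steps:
u(z, Q) = 12 + 3*z (u(z, Q) = (4 + z)*3 = 12 + 3*z)
h(R, g) = 10 + 2*g (h(R, g) = -2 + ((12 + 3*g) - g) = -2 + (12 + 2*g) = 10 + 2*g)
h(2 - 1*(-34), -15) - 168 = (10 + 2*(-15)) - 168 = (10 - 30) - 168 = -20 - 168 = -188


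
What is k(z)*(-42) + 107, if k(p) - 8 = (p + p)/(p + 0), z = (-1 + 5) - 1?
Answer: -313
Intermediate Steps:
z = 3 (z = 4 - 1 = 3)
k(p) = 10 (k(p) = 8 + (p + p)/(p + 0) = 8 + (2*p)/p = 8 + 2 = 10)
k(z)*(-42) + 107 = 10*(-42) + 107 = -420 + 107 = -313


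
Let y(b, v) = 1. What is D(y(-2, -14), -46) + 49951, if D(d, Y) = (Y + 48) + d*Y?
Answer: 49907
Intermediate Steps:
D(d, Y) = 48 + Y + Y*d (D(d, Y) = (48 + Y) + Y*d = 48 + Y + Y*d)
D(y(-2, -14), -46) + 49951 = (48 - 46 - 46*1) + 49951 = (48 - 46 - 46) + 49951 = -44 + 49951 = 49907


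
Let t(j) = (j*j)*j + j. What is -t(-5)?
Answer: 130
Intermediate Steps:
t(j) = j + j³ (t(j) = j²*j + j = j³ + j = j + j³)
-t(-5) = -(-5 + (-5)³) = -(-5 - 125) = -1*(-130) = 130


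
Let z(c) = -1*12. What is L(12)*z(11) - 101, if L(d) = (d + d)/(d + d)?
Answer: -113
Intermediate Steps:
z(c) = -12
L(d) = 1 (L(d) = (2*d)/((2*d)) = (2*d)*(1/(2*d)) = 1)
L(12)*z(11) - 101 = 1*(-12) - 101 = -12 - 101 = -113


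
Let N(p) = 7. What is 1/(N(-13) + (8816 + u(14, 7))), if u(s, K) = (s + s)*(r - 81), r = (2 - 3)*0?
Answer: 1/6555 ≈ 0.00015256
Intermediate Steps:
r = 0 (r = -1*0 = 0)
u(s, K) = -162*s (u(s, K) = (s + s)*(0 - 81) = (2*s)*(-81) = -162*s)
1/(N(-13) + (8816 + u(14, 7))) = 1/(7 + (8816 - 162*14)) = 1/(7 + (8816 - 2268)) = 1/(7 + 6548) = 1/6555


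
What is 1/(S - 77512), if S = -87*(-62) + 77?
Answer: -1/72041 ≈ -1.3881e-5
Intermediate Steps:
S = 5471 (S = 5394 + 77 = 5471)
1/(S - 77512) = 1/(5471 - 77512) = 1/(-72041) = -1/72041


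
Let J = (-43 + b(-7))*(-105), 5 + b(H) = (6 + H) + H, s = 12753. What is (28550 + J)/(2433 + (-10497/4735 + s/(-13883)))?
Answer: 2263290652150/159729584859 ≈ 14.170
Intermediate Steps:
b(H) = 1 + 2*H (b(H) = -5 + ((6 + H) + H) = -5 + (6 + 2*H) = 1 + 2*H)
J = 5880 (J = (-43 + (1 + 2*(-7)))*(-105) = (-43 + (1 - 14))*(-105) = (-43 - 13)*(-105) = -56*(-105) = 5880)
(28550 + J)/(2433 + (-10497/4735 + s/(-13883))) = (28550 + 5880)/(2433 + (-10497/4735 + 12753/(-13883))) = 34430/(2433 + (-10497*1/4735 + 12753*(-1/13883))) = 34430/(2433 + (-10497/4735 - 12753/13883)) = 34430/(2433 - 206115306/65736005) = 34430/(159729584859/65736005) = 34430*(65736005/159729584859) = 2263290652150/159729584859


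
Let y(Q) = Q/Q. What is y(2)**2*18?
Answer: 18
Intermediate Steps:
y(Q) = 1
y(2)**2*18 = 1**2*18 = 1*18 = 18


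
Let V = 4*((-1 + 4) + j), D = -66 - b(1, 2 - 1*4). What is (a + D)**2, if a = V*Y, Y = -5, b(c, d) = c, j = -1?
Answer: 11449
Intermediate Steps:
D = -67 (D = -66 - 1*1 = -66 - 1 = -67)
V = 8 (V = 4*((-1 + 4) - 1) = 4*(3 - 1) = 4*2 = 8)
a = -40 (a = 8*(-5) = -40)
(a + D)**2 = (-40 - 67)**2 = (-107)**2 = 11449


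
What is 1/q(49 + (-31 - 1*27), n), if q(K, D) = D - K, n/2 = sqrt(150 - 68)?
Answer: -9/247 + 2*sqrt(82)/247 ≈ 0.036886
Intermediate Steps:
n = 2*sqrt(82) (n = 2*sqrt(150 - 68) = 2*sqrt(82) ≈ 18.111)
1/q(49 + (-31 - 1*27), n) = 1/(2*sqrt(82) - (49 + (-31 - 1*27))) = 1/(2*sqrt(82) - (49 + (-31 - 27))) = 1/(2*sqrt(82) - (49 - 58)) = 1/(2*sqrt(82) - 1*(-9)) = 1/(2*sqrt(82) + 9) = 1/(9 + 2*sqrt(82))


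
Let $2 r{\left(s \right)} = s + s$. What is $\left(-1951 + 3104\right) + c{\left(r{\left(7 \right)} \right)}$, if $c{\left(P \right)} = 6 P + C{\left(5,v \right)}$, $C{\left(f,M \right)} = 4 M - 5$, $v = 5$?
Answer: $1210$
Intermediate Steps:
$C{\left(f,M \right)} = -5 + 4 M$ ($C{\left(f,M \right)} = 4 M - 5 = -5 + 4 M$)
$r{\left(s \right)} = s$ ($r{\left(s \right)} = \frac{s + s}{2} = \frac{2 s}{2} = s$)
$c{\left(P \right)} = 15 + 6 P$ ($c{\left(P \right)} = 6 P + \left(-5 + 4 \cdot 5\right) = 6 P + \left(-5 + 20\right) = 6 P + 15 = 15 + 6 P$)
$\left(-1951 + 3104\right) + c{\left(r{\left(7 \right)} \right)} = \left(-1951 + 3104\right) + \left(15 + 6 \cdot 7\right) = 1153 + \left(15 + 42\right) = 1153 + 57 = 1210$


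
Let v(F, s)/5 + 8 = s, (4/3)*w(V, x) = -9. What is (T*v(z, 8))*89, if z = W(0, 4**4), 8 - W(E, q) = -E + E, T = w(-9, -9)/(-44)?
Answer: 0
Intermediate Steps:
w(V, x) = -27/4 (w(V, x) = (3/4)*(-9) = -27/4)
T = 27/176 (T = -27/4/(-44) = -27/4*(-1/44) = 27/176 ≈ 0.15341)
W(E, q) = 8 (W(E, q) = 8 - (-E + E) = 8 - 1*0 = 8 + 0 = 8)
z = 8
v(F, s) = -40 + 5*s
(T*v(z, 8))*89 = (27*(-40 + 5*8)/176)*89 = (27*(-40 + 40)/176)*89 = ((27/176)*0)*89 = 0*89 = 0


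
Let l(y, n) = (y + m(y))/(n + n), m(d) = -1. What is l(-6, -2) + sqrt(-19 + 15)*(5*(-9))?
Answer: 7/4 - 90*I ≈ 1.75 - 90.0*I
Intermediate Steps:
l(y, n) = (-1 + y)/(2*n) (l(y, n) = (y - 1)/(n + n) = (-1 + y)/((2*n)) = (-1 + y)*(1/(2*n)) = (-1 + y)/(2*n))
l(-6, -2) + sqrt(-19 + 15)*(5*(-9)) = (1/2)*(-1 - 6)/(-2) + sqrt(-19 + 15)*(5*(-9)) = (1/2)*(-1/2)*(-7) + sqrt(-4)*(-45) = 7/4 + (2*I)*(-45) = 7/4 - 90*I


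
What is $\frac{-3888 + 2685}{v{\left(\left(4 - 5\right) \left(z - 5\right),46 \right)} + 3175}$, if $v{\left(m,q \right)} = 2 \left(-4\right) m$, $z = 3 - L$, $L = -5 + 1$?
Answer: $- \frac{1203}{3191} \approx -0.377$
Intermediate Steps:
$L = -4$
$z = 7$ ($z = 3 - -4 = 3 + 4 = 7$)
$v{\left(m,q \right)} = - 8 m$
$\frac{-3888 + 2685}{v{\left(\left(4 - 5\right) \left(z - 5\right),46 \right)} + 3175} = \frac{-3888 + 2685}{- 8 \left(4 - 5\right) \left(7 - 5\right) + 3175} = - \frac{1203}{- 8 \left(\left(-1\right) 2\right) + 3175} = - \frac{1203}{\left(-8\right) \left(-2\right) + 3175} = - \frac{1203}{16 + 3175} = - \frac{1203}{3191}$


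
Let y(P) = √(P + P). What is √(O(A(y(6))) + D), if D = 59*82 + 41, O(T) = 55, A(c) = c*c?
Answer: √4934 ≈ 70.242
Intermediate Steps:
y(P) = √2*√P (y(P) = √(2*P) = √2*√P)
A(c) = c²
D = 4879 (D = 4838 + 41 = 4879)
√(O(A(y(6))) + D) = √(55 + 4879) = √4934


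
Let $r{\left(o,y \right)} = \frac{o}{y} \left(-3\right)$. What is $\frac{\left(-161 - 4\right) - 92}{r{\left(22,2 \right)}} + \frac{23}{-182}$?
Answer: $\frac{46015}{6006} \approx 7.6615$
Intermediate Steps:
$r{\left(o,y \right)} = - \frac{3 o}{y}$
$\frac{\left(-161 - 4\right) - 92}{r{\left(22,2 \right)}} + \frac{23}{-182} = \frac{\left(-161 - 4\right) - 92}{\left(-3\right) 22 \cdot \frac{1}{2}} + \frac{23}{-182} = \frac{-165 - 92}{\left(-3\right) 22 \cdot \frac{1}{2}} + 23 \left(- \frac{1}{182}\right) = - \frac{257}{-33} - \frac{23}{182} = \left(-257\right) \left(- \frac{1}{33}\right) - \frac{23}{182} = \frac{257}{33} - \frac{23}{182} = \frac{46015}{6006}$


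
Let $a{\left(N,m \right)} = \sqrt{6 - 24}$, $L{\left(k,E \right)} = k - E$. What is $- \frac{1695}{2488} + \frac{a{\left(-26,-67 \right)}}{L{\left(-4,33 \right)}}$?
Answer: $- \frac{1695}{2488} - \frac{3 i \sqrt{2}}{37} \approx -0.68127 - 0.11467 i$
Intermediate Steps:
$a{\left(N,m \right)} = 3 i \sqrt{2}$ ($a{\left(N,m \right)} = \sqrt{-18} = 3 i \sqrt{2}$)
$- \frac{1695}{2488} + \frac{a{\left(-26,-67 \right)}}{L{\left(-4,33 \right)}} = - \frac{1695}{2488} + \frac{3 i \sqrt{2}}{-4 - 33} = \left(-1695\right) \frac{1}{2488} + \frac{3 i \sqrt{2}}{-4 - 33} = - \frac{1695}{2488} + \frac{3 i \sqrt{2}}{-37} = - \frac{1695}{2488} + 3 i \sqrt{2} \left(- \frac{1}{37}\right) = - \frac{1695}{2488} - \frac{3 i \sqrt{2}}{37}$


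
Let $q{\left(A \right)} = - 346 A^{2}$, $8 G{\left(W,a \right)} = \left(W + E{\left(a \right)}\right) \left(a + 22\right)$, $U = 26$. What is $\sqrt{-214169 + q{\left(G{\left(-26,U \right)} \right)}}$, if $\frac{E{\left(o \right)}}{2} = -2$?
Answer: $13 i \sqrt{67601} \approx 3380.0 i$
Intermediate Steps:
$E{\left(o \right)} = -4$ ($E{\left(o \right)} = 2 \left(-2\right) = -4$)
$G{\left(W,a \right)} = \frac{\left(-4 + W\right) \left(22 + a\right)}{8}$ ($G{\left(W,a \right)} = \frac{\left(W - 4\right) \left(a + 22\right)}{8} = \frac{\left(-4 + W\right) \left(22 + a\right)}{8}$)
$\sqrt{-214169 + q{\left(G{\left(-26,U \right)} \right)}} = \sqrt{-214169 - 346 \left(-11 - 13 + \frac{11}{4} \left(-26\right) + \frac{1}{8} \left(-26\right) 26\right)^{2}} = \sqrt{-214169 - 346 \left(-11 - 13 - \frac{143}{2} - \frac{169}{2}\right)^{2}} = \sqrt{-214169 - 346 \left(-180\right)^{2}} = \sqrt{-214169 - 11210400} = \sqrt{-11424569} = 13 i \sqrt{67601}$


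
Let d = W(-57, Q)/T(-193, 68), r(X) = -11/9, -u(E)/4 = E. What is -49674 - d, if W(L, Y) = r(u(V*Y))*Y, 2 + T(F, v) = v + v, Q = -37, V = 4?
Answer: -59907251/1206 ≈ -49674.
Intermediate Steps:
u(E) = -4*E
r(X) = -11/9 (r(X) = -11*⅑ = -11/9)
T(F, v) = -2 + 2*v (T(F, v) = -2 + (v + v) = -2 + 2*v)
W(L, Y) = -11*Y/9
d = 407/1206 (d = (-11/9*(-37))/(-2 + 2*68) = 407/(9*(-2 + 136)) = (407/9)/134 = (407/9)*(1/134) = 407/1206 ≈ 0.33748)
-49674 - d = -49674 - 1*407/1206 = -49674 - 407/1206 = -59907251/1206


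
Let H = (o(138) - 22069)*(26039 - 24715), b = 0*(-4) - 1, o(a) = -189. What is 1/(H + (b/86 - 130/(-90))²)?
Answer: -599076/17654524067111 ≈ -3.3933e-8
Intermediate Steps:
b = -1 (b = 0 - 1 = -1)
H = -29469592 (H = (-189 - 22069)*(26039 - 24715) = -22258*1324 = -29469592)
1/(H + (b/86 - 130/(-90))²) = 1/(-29469592 + (-1/86 - 130/(-90))²) = 1/(-29469592 + (-1*1/86 - 130*(-1/90))²) = 1/(-29469592 + (-1/86 + 13/9)²) = 1/(-29469592 + (1109/774)²) = 1/(-29469592 + 1229881/599076) = 1/(-17654524067111/599076) = -599076/17654524067111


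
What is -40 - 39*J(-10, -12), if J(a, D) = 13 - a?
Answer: -937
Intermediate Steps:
-40 - 39*J(-10, -12) = -40 - 39*(13 - 1*(-10)) = -40 - 39*(13 + 10) = -40 - 39*23 = -40 - 897 = -937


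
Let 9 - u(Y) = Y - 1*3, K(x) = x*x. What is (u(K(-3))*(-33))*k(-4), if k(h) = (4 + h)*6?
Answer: 0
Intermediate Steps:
K(x) = x²
u(Y) = 12 - Y (u(Y) = 9 - (Y - 1*3) = 9 - (Y - 3) = 9 - (-3 + Y) = 9 + (3 - Y) = 12 - Y)
k(h) = 24 + 6*h
(u(K(-3))*(-33))*k(-4) = ((12 - 1*(-3)²)*(-33))*(24 + 6*(-4)) = ((12 - 1*9)*(-33))*(24 - 24) = ((12 - 9)*(-33))*0 = (3*(-33))*0 = -99*0 = 0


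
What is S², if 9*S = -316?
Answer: 99856/81 ≈ 1232.8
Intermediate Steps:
S = -316/9 (S = (⅑)*(-316) = -316/9 ≈ -35.111)
S² = (-316/9)² = 99856/81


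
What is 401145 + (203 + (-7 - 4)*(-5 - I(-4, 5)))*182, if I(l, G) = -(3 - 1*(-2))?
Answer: 438091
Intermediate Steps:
I(l, G) = -5 (I(l, G) = -(3 + 2) = -1*5 = -5)
401145 + (203 + (-7 - 4)*(-5 - I(-4, 5)))*182 = 401145 + (203 + (-7 - 4)*(-5 - 1*(-5)))*182 = 401145 + (203 - 11*(-5 + 5))*182 = 401145 + (203 - 11*0)*182 = 401145 + (203 + 0)*182 = 401145 + 203*182 = 401145 + 36946 = 438091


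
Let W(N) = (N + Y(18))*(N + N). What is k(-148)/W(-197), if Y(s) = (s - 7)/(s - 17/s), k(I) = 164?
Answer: 25174/11875357 ≈ 0.0021199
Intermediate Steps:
Y(s) = (-7 + s)/(s - 17/s)
W(N) = 2*N*(198/307 + N) (W(N) = (N + 18*(-7 + 18)/(-17 + 18**2))*(N + N) = (N + 18*11/(-17 + 324))*(2*N) = (N + 18*11/307)*(2*N) = (N + 18*(1/307)*11)*(2*N) = (N + 198/307)*(2*N) = (198/307 + N)*(2*N) = 2*N*(198/307 + N))
k(-148)/W(-197) = 164/(((2/307)*(-197)*(198 + 307*(-197)))) = 164/(((2/307)*(-197)*(198 - 60479))) = 164/(((2/307)*(-197)*(-60281))) = 164/(23750714/307) = 164*(307/23750714) = 25174/11875357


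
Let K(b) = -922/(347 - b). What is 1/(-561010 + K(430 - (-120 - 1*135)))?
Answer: -169/94810229 ≈ -1.7825e-6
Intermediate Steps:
1/(-561010 + K(430 - (-120 - 1*135))) = 1/(-561010 + 922/(-347 + (430 - (-120 - 1*135)))) = 1/(-561010 + 922/(-347 + (430 - (-120 - 135)))) = 1/(-561010 + 922/(-347 + (430 - 1*(-255)))) = 1/(-561010 + 922/(-347 + (430 + 255))) = 1/(-561010 + 922/(-347 + 685)) = 1/(-561010 + 922/338) = 1/(-561010 + 922*(1/338)) = 1/(-561010 + 461/169) = 1/(-94810229/169) = -169/94810229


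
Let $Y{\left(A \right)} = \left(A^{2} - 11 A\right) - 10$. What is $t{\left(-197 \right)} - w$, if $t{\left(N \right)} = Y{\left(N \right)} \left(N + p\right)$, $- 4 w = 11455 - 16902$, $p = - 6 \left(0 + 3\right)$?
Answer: $- \frac{35236207}{4} \approx -8.8091 \cdot 10^{6}$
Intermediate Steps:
$Y{\left(A \right)} = -10 + A^{2} - 11 A$
$p = -18$ ($p = \left(-6\right) 3 = -18$)
$w = \frac{5447}{4}$ ($w = - \frac{11455 - 16902}{4} = \left(- \frac{1}{4}\right) \left(-5447\right) = \frac{5447}{4} \approx 1361.8$)
$t{\left(N \right)} = \left(-18 + N\right) \left(-10 + N^{2} - 11 N\right)$ ($t{\left(N \right)} = \left(-10 + N^{2} - 11 N\right) \left(N - 18\right) = \left(-10 + N^{2} - 11 N\right) \left(-18 + N\right) = \left(-18 + N\right) \left(-10 + N^{2} - 11 N\right)$)
$t{\left(-197 \right)} - w = - \left(-18 - 197\right) \left(10 - \left(-197\right)^{2} + 11 \left(-197\right)\right) - \frac{5447}{4} = \left(-1\right) \left(-215\right) \left(10 - 38809 - 2167\right) - \frac{5447}{4} = \left(-1\right) \left(-215\right) \left(-40966\right) - \frac{5447}{4} = -8807690 - \frac{5447}{4} = - \frac{35236207}{4}$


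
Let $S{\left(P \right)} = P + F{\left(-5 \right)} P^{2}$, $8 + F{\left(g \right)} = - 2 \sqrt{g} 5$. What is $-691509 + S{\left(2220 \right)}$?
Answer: $-40116489 - 49284000 i \sqrt{5} \approx -4.0116 \cdot 10^{7} - 1.102 \cdot 10^{8} i$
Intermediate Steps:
$F{\left(g \right)} = -8 - 10 \sqrt{g}$ ($F{\left(g \right)} = -8 + - 2 \sqrt{g} 5 = -8 - 10 \sqrt{g}$)
$S{\left(P \right)} = P + P^{2} \left(-8 - 10 i \sqrt{5}\right)$ ($S{\left(P \right)} = P + \left(-8 - 10 \sqrt{-5}\right) P^{2} = P + \left(-8 - 10 i \sqrt{5}\right) P^{2} = P + P^{2} \left(-8 - 10 i \sqrt{5}\right)$)
$-691509 + S{\left(2220 \right)} = -691509 + 2220 \left(1 - 17760 - 10 i 2220 \sqrt{5}\right) = -691509 + 2220 \left(1 - 17760 - 22200 i \sqrt{5}\right) = -691509 + 2220 \left(-17759 - 22200 i \sqrt{5}\right) = -691509 - \left(39424980 + 49284000 i \sqrt{5}\right) = -40116489 - 49284000 i \sqrt{5}$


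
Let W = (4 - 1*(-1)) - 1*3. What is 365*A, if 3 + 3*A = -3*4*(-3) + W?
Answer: 12775/3 ≈ 4258.3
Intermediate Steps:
W = 2 (W = (4 + 1) - 3 = 5 - 3 = 2)
A = 35/3 (A = -1 + (-3*4*(-3) + 2)/3 = -1 + (-12*(-3) + 2)/3 = -1 + (36 + 2)/3 = -1 + (⅓)*38 = -1 + 38/3 = 35/3 ≈ 11.667)
365*A = 365*(35/3) = 12775/3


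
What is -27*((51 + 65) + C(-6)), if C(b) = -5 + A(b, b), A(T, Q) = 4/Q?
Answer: -2979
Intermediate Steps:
C(b) = -5 + 4/b
-27*((51 + 65) + C(-6)) = -27*((51 + 65) + (-5 + 4/(-6))) = -27*(116 + (-5 + 4*(-⅙))) = -27*(116 + (-5 - ⅔)) = -27*(116 - 17/3) = -27*331/3 = -2979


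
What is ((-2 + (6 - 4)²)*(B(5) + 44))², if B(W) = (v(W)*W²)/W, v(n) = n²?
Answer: 114244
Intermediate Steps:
B(W) = W³ (B(W) = (W²*W²)/W = W⁴/W = W³)
((-2 + (6 - 4)²)*(B(5) + 44))² = ((-2 + (6 - 4)²)*(5³ + 44))² = ((-2 + 2²)*(125 + 44))² = ((-2 + 4)*169)² = (2*169)² = 338² = 114244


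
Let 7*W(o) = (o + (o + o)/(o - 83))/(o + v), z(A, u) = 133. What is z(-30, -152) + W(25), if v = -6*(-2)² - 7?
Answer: 11521/87 ≈ 132.43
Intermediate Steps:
v = -31 (v = -6*4 - 7 = -24 - 7 = -31)
W(o) = (o + 2*o/(-83 + o))/(7*(-31 + o)) (W(o) = ((o + (o + o)/(o - 83))/(o - 31))/7 = ((o + (2*o)/(-83 + o))/(-31 + o))/7 = ((o + 2*o/(-83 + o))/(-31 + o))/7 = (o + 2*o/(-83 + o))/(7*(-31 + o)))
z(-30, -152) + W(25) = 133 + (⅐)*25*(-81 + 25)/(2573 + 25² - 114*25) = 133 + (⅐)*25*(-56)/(2573 + 625 - 2850) = 133 + (⅐)*25*(-56)/348 = 133 + (⅐)*25*(1/348)*(-56) = 133 - 50/87 = 11521/87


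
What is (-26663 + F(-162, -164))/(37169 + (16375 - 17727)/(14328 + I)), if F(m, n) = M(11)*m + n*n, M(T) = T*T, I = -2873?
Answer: -221871895/425769543 ≈ -0.52111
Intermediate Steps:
M(T) = T²
F(m, n) = n² + 121*m (F(m, n) = 11²*m + n*n = 121*m + n² = n² + 121*m)
(-26663 + F(-162, -164))/(37169 + (16375 - 17727)/(14328 + I)) = (-26663 + ((-164)² + 121*(-162)))/(37169 + (16375 - 17727)/(14328 - 2873)) = (-26663 + (26896 - 19602))/(37169 - 1352/11455) = (-26663 + 7294)/(37169 - 1352*1/11455) = -19369/(37169 - 1352/11455) = -19369/425769543/11455 = -19369*11455/425769543 = -221871895/425769543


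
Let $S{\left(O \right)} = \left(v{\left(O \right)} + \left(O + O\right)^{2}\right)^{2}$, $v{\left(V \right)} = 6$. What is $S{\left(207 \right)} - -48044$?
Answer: $29378693648$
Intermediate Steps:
$S{\left(O \right)} = \left(6 + 4 O^{2}\right)^{2}$ ($S{\left(O \right)} = \left(6 + \left(O + O\right)^{2}\right)^{2} = \left(6 + \left(2 O\right)^{2}\right)^{2} = \left(6 + 4 O^{2}\right)^{2}$)
$S{\left(207 \right)} - -48044 = 4 \left(3 + 2 \cdot 207^{2}\right)^{2} - -48044 = 4 \left(3 + 2 \cdot 42849\right)^{2} + 48044 = 4 \left(3 + 85698\right)^{2} + 48044 = 4 \cdot 85701^{2} + 48044 = 4 \cdot 7344661401 + 48044 = 29378645604 + 48044 = 29378693648$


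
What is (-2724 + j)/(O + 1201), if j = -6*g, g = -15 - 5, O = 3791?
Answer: -217/416 ≈ -0.52164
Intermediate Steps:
g = -20
j = 120 (j = -6*(-20) = 120)
(-2724 + j)/(O + 1201) = (-2724 + 120)/(3791 + 1201) = -2604/4992 = -2604*1/4992 = -217/416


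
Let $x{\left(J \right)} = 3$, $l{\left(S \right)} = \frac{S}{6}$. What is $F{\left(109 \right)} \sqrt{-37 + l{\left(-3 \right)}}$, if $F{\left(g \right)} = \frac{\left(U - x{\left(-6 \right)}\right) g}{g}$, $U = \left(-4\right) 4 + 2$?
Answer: $- \frac{85 i \sqrt{6}}{2} \approx - 104.1 i$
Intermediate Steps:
$l{\left(S \right)} = \frac{S}{6}$ ($l{\left(S \right)} = S \frac{1}{6} = \frac{S}{6}$)
$U = -14$ ($U = -16 + 2 = -14$)
$F{\left(g \right)} = -17$ ($F{\left(g \right)} = \frac{\left(-14 - 3\right) g}{g} = \frac{\left(-17\right) g}{g} = -17$)
$F{\left(109 \right)} \sqrt{-37 + l{\left(-3 \right)}} = - 17 \sqrt{-37 + \frac{1}{6} \left(-3\right)} = - 17 \sqrt{-37 - \frac{1}{2}} = - 17 \sqrt{- \frac{75}{2}} = - 17 \frac{5 i \sqrt{6}}{2} = - \frac{85 i \sqrt{6}}{2}$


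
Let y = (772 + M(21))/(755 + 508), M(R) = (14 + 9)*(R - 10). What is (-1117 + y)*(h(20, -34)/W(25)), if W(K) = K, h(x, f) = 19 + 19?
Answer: -53570348/31575 ≈ -1696.6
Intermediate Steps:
M(R) = -230 + 23*R (M(R) = 23*(-10 + R) = -230 + 23*R)
h(x, f) = 38
y = 1025/1263 (y = (772 + (-230 + 23*21))/(755 + 508) = (772 + (-230 + 483))/1263 = (772 + 253)*(1/1263) = 1025*(1/1263) = 1025/1263 ≈ 0.81156)
(-1117 + y)*(h(20, -34)/W(25)) = (-1117 + 1025/1263)*(38/25) = -53570348/(1263*25) = -1409746/1263*38/25 = -53570348/31575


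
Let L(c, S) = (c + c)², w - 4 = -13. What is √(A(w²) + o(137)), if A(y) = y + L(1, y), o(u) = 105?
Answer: √190 ≈ 13.784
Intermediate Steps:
w = -9 (w = 4 - 13 = -9)
L(c, S) = 4*c² (L(c, S) = (2*c)² = 4*c²)
A(y) = 4 + y (A(y) = y + 4*1² = y + 4*1 = y + 4 = 4 + y)
√(A(w²) + o(137)) = √((4 + (-9)²) + 105) = √((4 + 81) + 105) = √(85 + 105) = √190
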